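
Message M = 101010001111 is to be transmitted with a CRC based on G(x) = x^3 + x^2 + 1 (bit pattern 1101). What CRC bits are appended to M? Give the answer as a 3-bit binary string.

000

Append 3 zeros: 101010001111000. Divide by 1101 (XOR where the leading bit is 1):
  pos 0: 1010 XOR 1101 = 0111
  pos 1: 1111 XOR 1101 = 0010
  pos 3: 1000 XOR 1101 = 0101
  pos 4: 1010 XOR 1101 = 0111
  pos 5: 1111 XOR 1101 = 0010
  pos 7: 1011 XOR 1101 = 0110
  pos 8: 1101 XOR 1101 = 0000
Remainder (last 3 bits) = 000. This is the CRC / FCS.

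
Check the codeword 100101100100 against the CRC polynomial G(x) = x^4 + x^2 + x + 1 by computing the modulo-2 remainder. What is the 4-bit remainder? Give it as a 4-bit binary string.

0100

Modulo-2 division of 100101100100 by 10111:
  pos 0: 10010 XOR 10111 = 00101
  pos 2: 10111 XOR 10111 = 00000
Remainder = 0100 (nonzero — an error is detected).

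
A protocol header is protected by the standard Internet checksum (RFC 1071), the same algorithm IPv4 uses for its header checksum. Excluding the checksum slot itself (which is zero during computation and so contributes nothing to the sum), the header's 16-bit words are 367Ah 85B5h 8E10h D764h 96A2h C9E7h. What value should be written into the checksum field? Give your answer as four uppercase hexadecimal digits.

One's-complement addition (fold any carry out of bit 15 back into bit 0):
  0x367A + 0x85B5 = 0x0BC2F
  0xBC2F + 0x8E10 = 0x14A3F → wrap carry → 0x4A40
  0x4A40 + 0xD764 = 0x121A4 → wrap carry → 0x21A5
  0x21A5 + 0x96A2 = 0x0B847
  0xB847 + 0xC9E7 = 0x1822E → wrap carry → 0x822F
One's-complement sum = 0x822F.
Checksum = ~0x822F & 0xFFFF = 0x7DD0.

7DD0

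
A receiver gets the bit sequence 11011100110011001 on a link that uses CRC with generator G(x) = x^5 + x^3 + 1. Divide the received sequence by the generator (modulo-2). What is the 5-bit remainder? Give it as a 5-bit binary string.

Modulo-2 division of 11011100110011001 by 101001:
  pos 0: 110111 XOR 101001 = 011110
  pos 1: 111100 XOR 101001 = 010101
  pos 2: 101010 XOR 101001 = 000011
  pos 6: 111100 XOR 101001 = 010101
  pos 7: 101011 XOR 101001 = 000010
  pos 11: 101001 XOR 101001 = 000000
Remainder = 00000 (zero — the frame passes the CRC check).

00000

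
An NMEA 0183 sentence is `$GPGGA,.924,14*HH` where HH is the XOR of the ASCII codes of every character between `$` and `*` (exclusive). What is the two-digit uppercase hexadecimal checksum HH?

XOR the ASCII codes of the payload characters:
  'G' = 0x47 → acc = 0x47
  'P' = 0x50 → acc = 0x17
  'G' = 0x47 → acc = 0x50
  'G' = 0x47 → acc = 0x17
  'A' = 0x41 → acc = 0x56
  ',' = 0x2C → acc = 0x7A
  '.' = 0x2E → acc = 0x54
  '9' = 0x39 → acc = 0x6D
  '2' = 0x32 → acc = 0x5F
  '4' = 0x34 → acc = 0x6B
  ',' = 0x2C → acc = 0x47
  '1' = 0x31 → acc = 0x76
  '4' = 0x34 → acc = 0x42
Checksum = 0x42.

42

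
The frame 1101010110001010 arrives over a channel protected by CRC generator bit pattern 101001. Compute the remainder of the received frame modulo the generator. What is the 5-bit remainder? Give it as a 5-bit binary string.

10101

Modulo-2 division of 1101010110001010 by 101001:
  pos 0: 110101 XOR 101001 = 011100
  pos 1: 111000 XOR 101001 = 010001
  pos 2: 100011 XOR 101001 = 001010
  pos 4: 101010 XOR 101001 = 000011
  pos 8: 110010 XOR 101001 = 011011
  pos 9: 110111 XOR 101001 = 011110
  pos 10: 111100 XOR 101001 = 010101
Remainder = 10101 (nonzero — an error is detected).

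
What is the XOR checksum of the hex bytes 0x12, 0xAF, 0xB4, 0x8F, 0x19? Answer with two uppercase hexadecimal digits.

9F

XOR the bytes together:
  start with 0x12
  0x12 ⊕ 0xAF = 0xBD
  0xBD ⊕ 0xB4 = 0x09
  0x09 ⊕ 0x8F = 0x86
  0x86 ⊕ 0x19 = 0x9F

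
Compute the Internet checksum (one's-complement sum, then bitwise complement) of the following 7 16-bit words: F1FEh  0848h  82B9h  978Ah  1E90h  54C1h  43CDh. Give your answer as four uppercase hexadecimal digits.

3456

One's-complement addition (fold any carry out of bit 15 back into bit 0):
  0xF1FE + 0x0848 = 0x0FA46
  0xFA46 + 0x82B9 = 0x17CFF → wrap carry → 0x7D00
  0x7D00 + 0x978A = 0x1148A → wrap carry → 0x148B
  0x148B + 0x1E90 = 0x0331B
  0x331B + 0x54C1 = 0x087DC
  0x87DC + 0x43CD = 0x0CBA9
One's-complement sum = 0xCBA9.
Checksum = ~0xCBA9 & 0xFFFF = 0x3456.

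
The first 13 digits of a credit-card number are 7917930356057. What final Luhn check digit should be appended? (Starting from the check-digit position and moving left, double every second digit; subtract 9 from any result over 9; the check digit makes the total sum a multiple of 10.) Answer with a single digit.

5

Partial digits right→left: 7 5 0 6 5 3 0 3 9 7 1 9 7
Double every second digit counting from the check-digit position (so the 1st, 3rd, 5th, ... of the partial from the right).
  doubled (with −9 where >9): 5 0 1 0 9 2 5 → sum 22
  kept as-is: 5 6 3 3 7 9 → sum 33
Total = 22 + 33 = 55.
Check digit = (10 − (55 mod 10)) mod 10 = 5.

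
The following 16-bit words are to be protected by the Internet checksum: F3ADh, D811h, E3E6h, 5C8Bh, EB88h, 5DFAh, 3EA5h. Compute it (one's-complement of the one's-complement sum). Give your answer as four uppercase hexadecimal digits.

One's-complement addition (fold any carry out of bit 15 back into bit 0):
  0xF3AD + 0xD811 = 0x1CBBE → wrap carry → 0xCBBF
  0xCBBF + 0xE3E6 = 0x1AFA5 → wrap carry → 0xAFA6
  0xAFA6 + 0x5C8B = 0x10C31 → wrap carry → 0x0C32
  0x0C32 + 0xEB88 = 0x0F7BA
  0xF7BA + 0x5DFA = 0x155B4 → wrap carry → 0x55B5
  0x55B5 + 0x3EA5 = 0x0945A
One's-complement sum = 0x945A.
Checksum = ~0x945A & 0xFFFF = 0x6BA5.

6BA5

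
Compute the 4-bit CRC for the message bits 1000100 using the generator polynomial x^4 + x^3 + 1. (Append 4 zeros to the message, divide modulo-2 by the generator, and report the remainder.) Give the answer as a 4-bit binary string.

Append 4 zeros: 10001000000. Divide by 11001 (XOR where the leading bit is 1):
  pos 0: 10001 XOR 11001 = 01000
  pos 1: 10000 XOR 11001 = 01001
  pos 2: 10010 XOR 11001 = 01011
  pos 3: 10110 XOR 11001 = 01111
  pos 4: 11110 XOR 11001 = 00111
  pos 6: 11100 XOR 11001 = 00101
Remainder (last 4 bits) = 0101. This is the CRC / FCS.

0101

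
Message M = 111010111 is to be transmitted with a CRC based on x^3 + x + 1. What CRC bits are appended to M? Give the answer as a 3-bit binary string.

010

Append 3 zeros: 111010111000. Divide by 1011 (XOR where the leading bit is 1):
  pos 0: 1110 XOR 1011 = 0101
  pos 1: 1011 XOR 1011 = 0000
  pos 6: 1110 XOR 1011 = 0101
  pos 7: 1010 XOR 1011 = 0001
Remainder (last 3 bits) = 010. This is the CRC / FCS.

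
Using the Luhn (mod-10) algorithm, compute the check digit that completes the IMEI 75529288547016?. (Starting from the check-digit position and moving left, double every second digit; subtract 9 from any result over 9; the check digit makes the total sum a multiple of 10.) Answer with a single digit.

1

Partial digits right→left: 6 1 0 7 4 5 8 8 2 9 2 5 5 7
Double every second digit counting from the check-digit position (so the 1st, 3rd, 5th, ... of the partial from the right).
  doubled (with −9 where >9): 3 0 8 7 4 4 1 → sum 27
  kept as-is: 1 7 5 8 9 5 7 → sum 42
Total = 27 + 42 = 69.
Check digit = (10 − (69 mod 10)) mod 10 = 1.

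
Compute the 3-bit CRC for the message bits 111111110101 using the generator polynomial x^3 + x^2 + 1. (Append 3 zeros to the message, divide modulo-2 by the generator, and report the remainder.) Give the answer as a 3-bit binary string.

Append 3 zeros: 111111110101000. Divide by 1101 (XOR where the leading bit is 1):
  pos 0: 1111 XOR 1101 = 0010
  pos 2: 1011 XOR 1101 = 0110
  pos 3: 1101 XOR 1101 = 0000
  pos 7: 1010 XOR 1101 = 0111
  pos 8: 1111 XOR 1101 = 0010
  pos 10: 1000 XOR 1101 = 0101
  pos 11: 1010 XOR 1101 = 0111
Remainder (last 3 bits) = 111. This is the CRC / FCS.

111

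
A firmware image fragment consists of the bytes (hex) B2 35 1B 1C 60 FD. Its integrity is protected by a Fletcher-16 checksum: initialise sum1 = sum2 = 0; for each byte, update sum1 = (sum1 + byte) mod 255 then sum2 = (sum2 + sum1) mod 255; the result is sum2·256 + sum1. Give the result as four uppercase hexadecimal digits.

Running sums (mod 255):
  after byte 0 (B2): sum1=178, sum2=178
  after byte 1 (35): sum1=231, sum2=154
  after byte 2 (1B): sum1=3, sum2=157
  after byte 3 (1C): sum1=31, sum2=188
  after byte 4 (60): sum1=127, sum2=60
  after byte 5 (FD): sum1=125, sum2=185
Checksum = sum2·256 + sum1 = 185·256 + 125 = 47485 = 0xB97D.

B97D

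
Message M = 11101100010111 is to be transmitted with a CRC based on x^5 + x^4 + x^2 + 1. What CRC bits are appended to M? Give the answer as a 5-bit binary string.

Append 5 zeros: 1110110001011100000. Divide by 110101 (XOR where the leading bit is 1):
  pos 0: 111011 XOR 110101 = 001110
  pos 2: 111000 XOR 110101 = 001101
  pos 4: 110101 XOR 110101 = 000000
  pos 11: 111000 XOR 110101 = 001101
  pos 13: 110100 XOR 110101 = 000001
Remainder (last 5 bits) = 00001. This is the CRC / FCS.

00001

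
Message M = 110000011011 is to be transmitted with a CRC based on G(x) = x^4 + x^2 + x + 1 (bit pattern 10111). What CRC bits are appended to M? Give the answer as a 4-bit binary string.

1001

Append 4 zeros: 1100000110110000. Divide by 10111 (XOR where the leading bit is 1):
  pos 0: 11000 XOR 10111 = 01111
  pos 1: 11110 XOR 10111 = 01001
  pos 2: 10010 XOR 10111 = 00101
  pos 4: 10111 XOR 10111 = 00000
  pos 10: 11000 XOR 10111 = 01111
  pos 11: 11110 XOR 10111 = 01001
Remainder (last 4 bits) = 1001. This is the CRC / FCS.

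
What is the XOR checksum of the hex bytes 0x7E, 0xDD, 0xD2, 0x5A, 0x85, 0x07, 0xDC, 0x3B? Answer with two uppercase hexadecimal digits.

XOR the bytes together:
  start with 0x7E
  0x7E ⊕ 0xDD = 0xA3
  0xA3 ⊕ 0xD2 = 0x71
  0x71 ⊕ 0x5A = 0x2B
  0x2B ⊕ 0x85 = 0xAE
  0xAE ⊕ 0x07 = 0xA9
  0xA9 ⊕ 0xDC = 0x75
  0x75 ⊕ 0x3B = 0x4E

4E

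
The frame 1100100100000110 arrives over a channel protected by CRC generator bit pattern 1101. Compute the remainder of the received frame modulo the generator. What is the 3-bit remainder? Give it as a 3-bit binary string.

Modulo-2 division of 1100100100000110 by 1101:
  pos 0: 1100 XOR 1101 = 0001
  pos 3: 1100 XOR 1101 = 0001
  pos 6: 1100 XOR 1101 = 0001
  pos 9: 1000 XOR 1101 = 0101
  pos 10: 1011 XOR 1101 = 0110
  pos 11: 1101 XOR 1101 = 0000
Remainder = 000 (zero — the frame passes the CRC check).

000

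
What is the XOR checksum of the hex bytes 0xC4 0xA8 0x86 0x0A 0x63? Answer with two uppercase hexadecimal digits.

83

XOR the bytes together:
  start with 0xC4
  0xC4 ⊕ 0xA8 = 0x6C
  0x6C ⊕ 0x86 = 0xEA
  0xEA ⊕ 0x0A = 0xE0
  0xE0 ⊕ 0x63 = 0x83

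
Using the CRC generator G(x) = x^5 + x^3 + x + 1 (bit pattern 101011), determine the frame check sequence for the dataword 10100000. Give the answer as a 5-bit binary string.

01001

Append 5 zeros: 1010000000000. Divide by 101011 (XOR where the leading bit is 1):
  pos 0: 101000 XOR 101011 = 000011
  pos 4: 110000 XOR 101011 = 011011
  pos 5: 110110 XOR 101011 = 011101
  pos 6: 111010 XOR 101011 = 010001
  pos 7: 100010 XOR 101011 = 001001
Remainder (last 5 bits) = 01001. This is the CRC / FCS.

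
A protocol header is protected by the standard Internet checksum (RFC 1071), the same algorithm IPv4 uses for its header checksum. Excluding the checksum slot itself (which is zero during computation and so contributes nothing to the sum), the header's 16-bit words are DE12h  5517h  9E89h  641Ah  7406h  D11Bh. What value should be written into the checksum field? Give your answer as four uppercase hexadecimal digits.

One's-complement addition (fold any carry out of bit 15 back into bit 0):
  0xDE12 + 0x5517 = 0x13329 → wrap carry → 0x332A
  0x332A + 0x9E89 = 0x0D1B3
  0xD1B3 + 0x641A = 0x135CD → wrap carry → 0x35CE
  0x35CE + 0x7406 = 0x0A9D4
  0xA9D4 + 0xD11B = 0x17AEF → wrap carry → 0x7AF0
One's-complement sum = 0x7AF0.
Checksum = ~0x7AF0 & 0xFFFF = 0x850F.

850F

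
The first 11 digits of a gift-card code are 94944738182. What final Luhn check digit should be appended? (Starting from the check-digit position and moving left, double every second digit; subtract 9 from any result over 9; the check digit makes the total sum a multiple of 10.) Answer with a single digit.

Partial digits right→left: 2 8 1 8 3 7 4 4 9 4 9
Double every second digit counting from the check-digit position (so the 1st, 3rd, 5th, ... of the partial from the right).
  doubled (with −9 where >9): 4 2 6 8 9 9 → sum 38
  kept as-is: 8 8 7 4 4 → sum 31
Total = 38 + 31 = 69.
Check digit = (10 − (69 mod 10)) mod 10 = 1.

1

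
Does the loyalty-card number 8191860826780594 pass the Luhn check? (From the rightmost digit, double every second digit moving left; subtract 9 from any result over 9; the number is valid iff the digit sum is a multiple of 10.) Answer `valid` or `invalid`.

From the right, keep odd positions and double even positions (subtract 9 from any doubled value over 9):
  doubled (positions 2,4,...): 9 0 5 4 0 7 9 7 → sum 41
  kept (positions 1,3,...): 4 5 8 6 8 6 1 1 → sum 39
Total = 80.
80 mod 10 = 0, so the number is valid.

valid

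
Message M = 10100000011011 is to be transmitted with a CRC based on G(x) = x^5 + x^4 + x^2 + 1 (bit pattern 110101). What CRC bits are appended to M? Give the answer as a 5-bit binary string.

Append 5 zeros: 1010000001101100000. Divide by 110101 (XOR where the leading bit is 1):
  pos 0: 101000 XOR 110101 = 011101
  pos 1: 111010 XOR 110101 = 001111
  pos 3: 111100 XOR 110101 = 001001
  pos 5: 100111 XOR 110101 = 010010
  pos 6: 100100 XOR 110101 = 010001
  pos 7: 100011 XOR 110101 = 010110
  pos 8: 101101 XOR 110101 = 011000
  pos 9: 110000 XOR 110101 = 000101
  pos 12: 101000 XOR 110101 = 011101
  pos 13: 111010 XOR 110101 = 001111
Remainder (last 5 bits) = 01111. This is the CRC / FCS.

01111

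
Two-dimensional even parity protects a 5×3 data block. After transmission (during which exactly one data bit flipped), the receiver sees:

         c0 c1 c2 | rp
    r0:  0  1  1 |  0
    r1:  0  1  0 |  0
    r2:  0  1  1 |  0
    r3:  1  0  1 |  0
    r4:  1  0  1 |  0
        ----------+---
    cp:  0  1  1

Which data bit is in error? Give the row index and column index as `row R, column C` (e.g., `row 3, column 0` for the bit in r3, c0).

Recompute each row's even parity and compare to rp:
  r0: data parity 0, sent rp 0 → ok
  r1: data parity 1, sent rp 0 → mismatch
  r2: data parity 0, sent rp 0 → ok
  r3: data parity 0, sent rp 0 → ok
  r4: data parity 0, sent rp 0 → ok
Recompute each column's even parity and compare to cp:
  c0: data parity 0, sent cp 0 → ok
  c1: data parity 1, sent cp 1 → ok
  c2: data parity 0, sent cp 1 → mismatch
Exactly one row (r1) and one column (c2) fail → the flipped bit is at their intersection.

row 1, column 2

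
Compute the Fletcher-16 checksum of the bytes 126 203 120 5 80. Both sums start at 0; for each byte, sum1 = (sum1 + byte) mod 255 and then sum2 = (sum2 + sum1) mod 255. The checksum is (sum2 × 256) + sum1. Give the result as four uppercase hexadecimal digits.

6B18

Running sums (mod 255):
  after byte 0 (126): sum1=126, sum2=126
  after byte 1 (203): sum1=74, sum2=200
  after byte 2 (120): sum1=194, sum2=139
  after byte 3 (5): sum1=199, sum2=83
  after byte 4 (80): sum1=24, sum2=107
Checksum = sum2·256 + sum1 = 107·256 + 24 = 27416 = 0x6B18.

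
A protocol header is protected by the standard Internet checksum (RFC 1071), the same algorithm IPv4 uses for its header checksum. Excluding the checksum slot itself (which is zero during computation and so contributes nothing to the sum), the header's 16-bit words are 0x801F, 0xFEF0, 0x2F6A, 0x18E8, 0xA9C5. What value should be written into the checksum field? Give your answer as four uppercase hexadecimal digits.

One's-complement addition (fold any carry out of bit 15 back into bit 0):
  0x801F + 0xFEF0 = 0x17F0F → wrap carry → 0x7F10
  0x7F10 + 0x2F6A = 0x0AE7A
  0xAE7A + 0x18E8 = 0x0C762
  0xC762 + 0xA9C5 = 0x17127 → wrap carry → 0x7128
One's-complement sum = 0x7128.
Checksum = ~0x7128 & 0xFFFF = 0x8ED7.

8ED7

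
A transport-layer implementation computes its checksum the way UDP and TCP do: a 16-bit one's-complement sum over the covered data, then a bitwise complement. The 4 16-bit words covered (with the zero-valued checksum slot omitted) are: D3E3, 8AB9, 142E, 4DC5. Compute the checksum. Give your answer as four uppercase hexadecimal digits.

One's-complement addition (fold any carry out of bit 15 back into bit 0):
  0xD3E3 + 0x8AB9 = 0x15E9C → wrap carry → 0x5E9D
  0x5E9D + 0x142E = 0x072CB
  0x72CB + 0x4DC5 = 0x0C090
One's-complement sum = 0xC090.
Checksum = ~0xC090 & 0xFFFF = 0x3F6F.

3F6F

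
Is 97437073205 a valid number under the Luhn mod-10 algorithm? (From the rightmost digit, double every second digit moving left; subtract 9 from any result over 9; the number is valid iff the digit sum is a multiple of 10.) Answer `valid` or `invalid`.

From the right, keep odd positions and double even positions (subtract 9 from any doubled value over 9):
  doubled (positions 2,4,...): 0 6 0 6 5 → sum 17
  kept (positions 1,3,...): 5 2 7 7 4 9 → sum 34
Total = 51.
51 mod 10 = 1, so the number is invalid.

invalid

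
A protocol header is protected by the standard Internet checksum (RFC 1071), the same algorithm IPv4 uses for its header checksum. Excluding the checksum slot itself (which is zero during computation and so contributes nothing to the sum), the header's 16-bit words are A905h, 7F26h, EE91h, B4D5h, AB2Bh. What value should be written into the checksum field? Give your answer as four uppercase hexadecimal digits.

8940

One's-complement addition (fold any carry out of bit 15 back into bit 0):
  0xA905 + 0x7F26 = 0x1282B → wrap carry → 0x282C
  0x282C + 0xEE91 = 0x116BD → wrap carry → 0x16BE
  0x16BE + 0xB4D5 = 0x0CB93
  0xCB93 + 0xAB2B = 0x176BE → wrap carry → 0x76BF
One's-complement sum = 0x76BF.
Checksum = ~0x76BF & 0xFFFF = 0x8940.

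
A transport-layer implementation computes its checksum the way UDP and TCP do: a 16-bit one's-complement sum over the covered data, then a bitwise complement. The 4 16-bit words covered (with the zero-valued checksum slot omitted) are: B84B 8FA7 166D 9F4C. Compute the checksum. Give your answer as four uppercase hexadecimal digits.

One's-complement addition (fold any carry out of bit 15 back into bit 0):
  0xB84B + 0x8FA7 = 0x147F2 → wrap carry → 0x47F3
  0x47F3 + 0x166D = 0x05E60
  0x5E60 + 0x9F4C = 0x0FDAC
One's-complement sum = 0xFDAC.
Checksum = ~0xFDAC & 0xFFFF = 0x0253.

0253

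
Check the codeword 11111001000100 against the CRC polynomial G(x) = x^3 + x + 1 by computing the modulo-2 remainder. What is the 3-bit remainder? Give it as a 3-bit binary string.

Modulo-2 division of 11111001000100 by 1011:
  pos 0: 1111 XOR 1011 = 0100
  pos 1: 1001 XOR 1011 = 0010
  pos 3: 1000 XOR 1011 = 0011
  pos 5: 1110 XOR 1011 = 0101
  pos 6: 1010 XOR 1011 = 0001
  pos 9: 1010 XOR 1011 = 0001
Remainder = 010 (nonzero — an error is detected).

010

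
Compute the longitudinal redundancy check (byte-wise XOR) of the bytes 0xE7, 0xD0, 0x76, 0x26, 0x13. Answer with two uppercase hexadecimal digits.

74

XOR the bytes together:
  start with 0xE7
  0xE7 ⊕ 0xD0 = 0x37
  0x37 ⊕ 0x76 = 0x41
  0x41 ⊕ 0x26 = 0x67
  0x67 ⊕ 0x13 = 0x74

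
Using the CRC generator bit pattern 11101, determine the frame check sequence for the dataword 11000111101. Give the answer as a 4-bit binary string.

Append 4 zeros: 110001111010000. Divide by 11101 (XOR where the leading bit is 1):
  pos 0: 11000 XOR 11101 = 00101
  pos 2: 10111 XOR 11101 = 01010
  pos 3: 10101 XOR 11101 = 01000
  pos 4: 10001 XOR 11101 = 01100
  pos 5: 11000 XOR 11101 = 00101
  pos 7: 10110 XOR 11101 = 01011
  pos 8: 10110 XOR 11101 = 01011
  pos 9: 10110 XOR 11101 = 01011
  pos 10: 10110 XOR 11101 = 01011
Remainder (last 4 bits) = 1011. This is the CRC / FCS.

1011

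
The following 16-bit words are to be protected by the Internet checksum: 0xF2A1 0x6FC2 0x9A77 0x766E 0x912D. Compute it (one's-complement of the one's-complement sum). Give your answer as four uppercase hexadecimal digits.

FB87

One's-complement addition (fold any carry out of bit 15 back into bit 0):
  0xF2A1 + 0x6FC2 = 0x16263 → wrap carry → 0x6264
  0x6264 + 0x9A77 = 0x0FCDB
  0xFCDB + 0x766E = 0x17349 → wrap carry → 0x734A
  0x734A + 0x912D = 0x10477 → wrap carry → 0x0478
One's-complement sum = 0x0478.
Checksum = ~0x0478 & 0xFFFF = 0xFB87.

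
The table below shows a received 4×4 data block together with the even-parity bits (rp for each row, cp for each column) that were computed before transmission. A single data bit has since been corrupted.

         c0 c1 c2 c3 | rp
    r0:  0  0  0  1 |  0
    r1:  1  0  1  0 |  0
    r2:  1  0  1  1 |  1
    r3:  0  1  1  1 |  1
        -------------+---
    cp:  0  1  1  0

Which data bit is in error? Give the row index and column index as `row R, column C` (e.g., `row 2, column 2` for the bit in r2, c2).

Recompute each row's even parity and compare to rp:
  r0: data parity 1, sent rp 0 → mismatch
  r1: data parity 0, sent rp 0 → ok
  r2: data parity 1, sent rp 1 → ok
  r3: data parity 1, sent rp 1 → ok
Recompute each column's even parity and compare to cp:
  c0: data parity 0, sent cp 0 → ok
  c1: data parity 1, sent cp 1 → ok
  c2: data parity 1, sent cp 1 → ok
  c3: data parity 1, sent cp 0 → mismatch
Exactly one row (r0) and one column (c3) fail → the flipped bit is at their intersection.

row 0, column 3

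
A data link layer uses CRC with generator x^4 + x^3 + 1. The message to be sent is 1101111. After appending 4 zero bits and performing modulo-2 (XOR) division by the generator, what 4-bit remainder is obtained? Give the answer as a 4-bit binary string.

Append 4 zeros: 11011110000. Divide by 11001 (XOR where the leading bit is 1):
  pos 0: 11011 XOR 11001 = 00010
  pos 3: 10110 XOR 11001 = 01111
  pos 4: 11110 XOR 11001 = 00111
  pos 6: 11100 XOR 11001 = 00101
Remainder (last 4 bits) = 0101. This is the CRC / FCS.

0101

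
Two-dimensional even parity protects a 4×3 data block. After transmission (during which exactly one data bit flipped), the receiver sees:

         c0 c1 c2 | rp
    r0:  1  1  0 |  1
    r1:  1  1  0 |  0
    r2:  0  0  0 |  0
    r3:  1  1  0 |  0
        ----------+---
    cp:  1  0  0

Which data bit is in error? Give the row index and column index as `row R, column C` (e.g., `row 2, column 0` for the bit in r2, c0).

row 0, column 1

Recompute each row's even parity and compare to rp:
  r0: data parity 0, sent rp 1 → mismatch
  r1: data parity 0, sent rp 0 → ok
  r2: data parity 0, sent rp 0 → ok
  r3: data parity 0, sent rp 0 → ok
Recompute each column's even parity and compare to cp:
  c0: data parity 1, sent cp 1 → ok
  c1: data parity 1, sent cp 0 → mismatch
  c2: data parity 0, sent cp 0 → ok
Exactly one row (r0) and one column (c1) fail → the flipped bit is at their intersection.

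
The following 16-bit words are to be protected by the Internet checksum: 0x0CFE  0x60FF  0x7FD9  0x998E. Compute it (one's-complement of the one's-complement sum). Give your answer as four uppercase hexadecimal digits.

789A

One's-complement addition (fold any carry out of bit 15 back into bit 0):
  0x0CFE + 0x60FF = 0x06DFD
  0x6DFD + 0x7FD9 = 0x0EDD6
  0xEDD6 + 0x998E = 0x18764 → wrap carry → 0x8765
One's-complement sum = 0x8765.
Checksum = ~0x8765 & 0xFFFF = 0x789A.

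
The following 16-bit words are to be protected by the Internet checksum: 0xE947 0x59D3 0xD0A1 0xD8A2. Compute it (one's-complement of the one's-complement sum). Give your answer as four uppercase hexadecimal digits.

13A0

One's-complement addition (fold any carry out of bit 15 back into bit 0):
  0xE947 + 0x59D3 = 0x1431A → wrap carry → 0x431B
  0x431B + 0xD0A1 = 0x113BC → wrap carry → 0x13BD
  0x13BD + 0xD8A2 = 0x0EC5F
One's-complement sum = 0xEC5F.
Checksum = ~0xEC5F & 0xFFFF = 0x13A0.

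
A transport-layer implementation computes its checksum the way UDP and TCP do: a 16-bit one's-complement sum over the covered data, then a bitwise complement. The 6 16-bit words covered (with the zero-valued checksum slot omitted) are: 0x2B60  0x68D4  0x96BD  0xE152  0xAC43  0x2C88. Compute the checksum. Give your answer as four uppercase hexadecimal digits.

One's-complement addition (fold any carry out of bit 15 back into bit 0):
  0x2B60 + 0x68D4 = 0x09434
  0x9434 + 0x96BD = 0x12AF1 → wrap carry → 0x2AF2
  0x2AF2 + 0xE152 = 0x10C44 → wrap carry → 0x0C45
  0x0C45 + 0xAC43 = 0x0B888
  0xB888 + 0x2C88 = 0x0E510
One's-complement sum = 0xE510.
Checksum = ~0xE510 & 0xFFFF = 0x1AEF.

1AEF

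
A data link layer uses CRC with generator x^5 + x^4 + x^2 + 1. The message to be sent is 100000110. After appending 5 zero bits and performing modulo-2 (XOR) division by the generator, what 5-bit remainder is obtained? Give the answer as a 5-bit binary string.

Append 5 zeros: 10000011000000. Divide by 110101 (XOR where the leading bit is 1):
  pos 0: 100000 XOR 110101 = 010101
  pos 1: 101011 XOR 110101 = 011110
  pos 2: 111101 XOR 110101 = 001000
  pos 4: 100000 XOR 110101 = 010101
  pos 5: 101010 XOR 110101 = 011111
  pos 6: 111110 XOR 110101 = 001011
  pos 8: 101100 XOR 110101 = 011001
Remainder (last 5 bits) = 11001. This is the CRC / FCS.

11001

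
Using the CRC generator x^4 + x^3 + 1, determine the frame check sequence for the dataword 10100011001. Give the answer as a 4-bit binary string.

Append 4 zeros: 101000110010000. Divide by 11001 (XOR where the leading bit is 1):
  pos 0: 10100 XOR 11001 = 01101
  pos 1: 11010 XOR 11001 = 00011
  pos 4: 11110 XOR 11001 = 00111
  pos 6: 11101 XOR 11001 = 00100
  pos 8: 10000 XOR 11001 = 01001
  pos 9: 10010 XOR 11001 = 01011
  pos 10: 10110 XOR 11001 = 01111
Remainder (last 4 bits) = 1111. This is the CRC / FCS.

1111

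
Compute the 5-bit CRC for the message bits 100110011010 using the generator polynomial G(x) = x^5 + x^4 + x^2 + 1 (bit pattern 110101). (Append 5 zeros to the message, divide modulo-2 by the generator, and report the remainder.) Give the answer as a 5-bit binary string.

Append 5 zeros: 10011001101000000. Divide by 110101 (XOR where the leading bit is 1):
  pos 0: 100110 XOR 110101 = 010011
  pos 1: 100110 XOR 110101 = 010011
  pos 2: 100111 XOR 110101 = 010010
  pos 3: 100101 XOR 110101 = 010000
  pos 4: 100000 XOR 110101 = 010101
  pos 5: 101011 XOR 110101 = 011110
  pos 6: 111100 XOR 110101 = 001001
  pos 8: 100100 XOR 110101 = 010001
  pos 9: 100010 XOR 110101 = 010111
  pos 10: 101110 XOR 110101 = 011011
  pos 11: 110110 XOR 110101 = 000011
Remainder (last 5 bits) = 00011. This is the CRC / FCS.

00011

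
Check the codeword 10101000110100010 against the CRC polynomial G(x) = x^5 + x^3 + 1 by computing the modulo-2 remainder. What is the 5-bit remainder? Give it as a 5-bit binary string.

Modulo-2 division of 10101000110100010 by 101001:
  pos 0: 101010 XOR 101001 = 000011
  pos 4: 110011 XOR 101001 = 011010
  pos 5: 110100 XOR 101001 = 011101
  pos 6: 111011 XOR 101001 = 010010
  pos 7: 100100 XOR 101001 = 001101
  pos 9: 110100 XOR 101001 = 011101
  pos 10: 111011 XOR 101001 = 010010
  pos 11: 100100 XOR 101001 = 001101
Remainder = 01101 (nonzero — an error is detected).

01101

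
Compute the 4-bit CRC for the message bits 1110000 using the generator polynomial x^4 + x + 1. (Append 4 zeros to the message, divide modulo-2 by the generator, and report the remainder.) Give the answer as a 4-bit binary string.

Append 4 zeros: 11100000000. Divide by 10011 (XOR where the leading bit is 1):
  pos 0: 11100 XOR 10011 = 01111
  pos 1: 11110 XOR 10011 = 01101
  pos 2: 11010 XOR 10011 = 01001
  pos 3: 10010 XOR 10011 = 00001
Remainder (last 4 bits) = 1000. This is the CRC / FCS.

1000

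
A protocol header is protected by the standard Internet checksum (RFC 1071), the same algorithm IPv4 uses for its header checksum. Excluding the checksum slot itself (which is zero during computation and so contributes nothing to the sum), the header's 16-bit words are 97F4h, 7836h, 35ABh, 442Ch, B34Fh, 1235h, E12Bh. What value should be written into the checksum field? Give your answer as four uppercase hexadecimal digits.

CF4C

One's-complement addition (fold any carry out of bit 15 back into bit 0):
  0x97F4 + 0x7836 = 0x1102A → wrap carry → 0x102B
  0x102B + 0x35AB = 0x045D6
  0x45D6 + 0x442C = 0x08A02
  0x8A02 + 0xB34F = 0x13D51 → wrap carry → 0x3D52
  0x3D52 + 0x1235 = 0x04F87
  0x4F87 + 0xE12B = 0x130B2 → wrap carry → 0x30B3
One's-complement sum = 0x30B3.
Checksum = ~0x30B3 & 0xFFFF = 0xCF4C.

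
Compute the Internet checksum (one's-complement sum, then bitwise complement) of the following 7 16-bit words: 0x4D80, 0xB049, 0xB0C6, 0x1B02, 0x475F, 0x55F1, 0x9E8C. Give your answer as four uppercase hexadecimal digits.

One's-complement addition (fold any carry out of bit 15 back into bit 0):
  0x4D80 + 0xB049 = 0x0FDC9
  0xFDC9 + 0xB0C6 = 0x1AE8F → wrap carry → 0xAE90
  0xAE90 + 0x1B02 = 0x0C992
  0xC992 + 0x475F = 0x110F1 → wrap carry → 0x10F2
  0x10F2 + 0x55F1 = 0x066E3
  0x66E3 + 0x9E8C = 0x1056F → wrap carry → 0x0570
One's-complement sum = 0x0570.
Checksum = ~0x0570 & 0xFFFF = 0xFA8F.

FA8F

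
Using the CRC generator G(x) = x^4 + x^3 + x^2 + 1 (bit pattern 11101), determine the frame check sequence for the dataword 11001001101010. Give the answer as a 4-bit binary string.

Append 4 zeros: 110010011010100000. Divide by 11101 (XOR where the leading bit is 1):
  pos 0: 11001 XOR 11101 = 00100
  pos 2: 10000 XOR 11101 = 01101
  pos 3: 11011 XOR 11101 = 00110
  pos 5: 11010 XOR 11101 = 00111
  pos 7: 11110 XOR 11101 = 00011
  pos 10: 11100 XOR 11101 = 00001
Remainder (last 4 bits) = 1000. This is the CRC / FCS.

1000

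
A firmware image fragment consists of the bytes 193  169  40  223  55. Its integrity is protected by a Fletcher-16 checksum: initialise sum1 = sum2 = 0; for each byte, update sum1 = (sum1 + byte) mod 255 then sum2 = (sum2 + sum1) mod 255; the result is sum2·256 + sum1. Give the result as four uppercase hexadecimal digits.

DEAA

Running sums (mod 255):
  after byte 0 (193): sum1=193, sum2=193
  after byte 1 (169): sum1=107, sum2=45
  after byte 2 (40): sum1=147, sum2=192
  after byte 3 (223): sum1=115, sum2=52
  after byte 4 (55): sum1=170, sum2=222
Checksum = sum2·256 + sum1 = 222·256 + 170 = 57002 = 0xDEAA.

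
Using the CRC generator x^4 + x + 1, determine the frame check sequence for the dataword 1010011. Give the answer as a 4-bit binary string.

Append 4 zeros: 10100110000. Divide by 10011 (XOR where the leading bit is 1):
  pos 0: 10100 XOR 10011 = 00111
  pos 2: 11111 XOR 10011 = 01100
  pos 3: 11000 XOR 10011 = 01011
  pos 4: 10110 XOR 10011 = 00101
  pos 6: 10100 XOR 10011 = 00111
Remainder (last 4 bits) = 0111. This is the CRC / FCS.

0111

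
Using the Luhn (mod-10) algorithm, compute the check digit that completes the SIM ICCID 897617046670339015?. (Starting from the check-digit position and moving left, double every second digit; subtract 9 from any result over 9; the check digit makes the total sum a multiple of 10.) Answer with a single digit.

3

Partial digits right→left: 5 1 0 9 3 3 0 7 6 6 4 0 7 1 6 7 9 8
Double every second digit counting from the check-digit position (so the 1st, 3rd, 5th, ... of the partial from the right).
  doubled (with −9 where >9): 1 0 6 0 3 8 5 3 9 → sum 35
  kept as-is: 1 9 3 7 6 0 1 7 8 → sum 42
Total = 35 + 42 = 77.
Check digit = (10 − (77 mod 10)) mod 10 = 3.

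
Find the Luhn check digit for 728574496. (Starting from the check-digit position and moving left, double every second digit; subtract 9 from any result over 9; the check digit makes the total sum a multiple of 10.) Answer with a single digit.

2

Partial digits right→left: 6 9 4 4 7 5 8 2 7
Double every second digit counting from the check-digit position (so the 1st, 3rd, 5th, ... of the partial from the right).
  doubled (with −9 where >9): 3 8 5 7 5 → sum 28
  kept as-is: 9 4 5 2 → sum 20
Total = 28 + 20 = 48.
Check digit = (10 − (48 mod 10)) mod 10 = 2.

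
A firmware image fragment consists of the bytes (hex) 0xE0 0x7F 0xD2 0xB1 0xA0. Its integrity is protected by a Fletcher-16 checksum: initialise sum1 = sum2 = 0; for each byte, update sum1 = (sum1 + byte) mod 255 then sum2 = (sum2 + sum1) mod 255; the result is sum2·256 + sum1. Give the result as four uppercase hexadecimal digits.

DE85

Running sums (mod 255):
  after byte 0 (0xE0): sum1=224, sum2=224
  after byte 1 (0x7F): sum1=96, sum2=65
  after byte 2 (0xD2): sum1=51, sum2=116
  after byte 3 (0xB1): sum1=228, sum2=89
  after byte 4 (0xA0): sum1=133, sum2=222
Checksum = sum2·256 + sum1 = 222·256 + 133 = 56965 = 0xDE85.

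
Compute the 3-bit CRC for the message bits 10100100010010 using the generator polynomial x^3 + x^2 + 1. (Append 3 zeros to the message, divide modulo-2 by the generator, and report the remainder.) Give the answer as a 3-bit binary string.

100

Append 3 zeros: 10100100010010000. Divide by 1101 (XOR where the leading bit is 1):
  pos 0: 1010 XOR 1101 = 0111
  pos 1: 1110 XOR 1101 = 0011
  pos 3: 1110 XOR 1101 = 0011
  pos 5: 1100 XOR 1101 = 0001
  pos 8: 1100 XOR 1101 = 0001
  pos 11: 1100 XOR 1101 = 0001
Remainder (last 3 bits) = 100. This is the CRC / FCS.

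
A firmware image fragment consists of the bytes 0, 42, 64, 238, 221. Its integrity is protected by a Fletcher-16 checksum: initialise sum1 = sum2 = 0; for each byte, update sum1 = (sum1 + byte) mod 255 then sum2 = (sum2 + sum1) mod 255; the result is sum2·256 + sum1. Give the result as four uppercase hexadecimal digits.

Running sums (mod 255):
  after byte 0 (0): sum1=0, sum2=0
  after byte 1 (42): sum1=42, sum2=42
  after byte 2 (64): sum1=106, sum2=148
  after byte 3 (238): sum1=89, sum2=237
  after byte 4 (221): sum1=55, sum2=37
Checksum = sum2·256 + sum1 = 37·256 + 55 = 9527 = 0x2537.

2537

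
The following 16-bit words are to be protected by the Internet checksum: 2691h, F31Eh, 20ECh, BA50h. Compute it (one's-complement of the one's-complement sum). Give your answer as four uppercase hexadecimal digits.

One's-complement addition (fold any carry out of bit 15 back into bit 0):
  0x2691 + 0xF31E = 0x119AF → wrap carry → 0x19B0
  0x19B0 + 0x20EC = 0x03A9C
  0x3A9C + 0xBA50 = 0x0F4EC
One's-complement sum = 0xF4EC.
Checksum = ~0xF4EC & 0xFFFF = 0x0B13.

0B13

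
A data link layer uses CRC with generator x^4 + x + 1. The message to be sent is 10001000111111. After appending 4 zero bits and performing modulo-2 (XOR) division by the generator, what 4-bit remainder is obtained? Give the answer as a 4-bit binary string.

0100

Append 4 zeros: 100010001111110000. Divide by 10011 (XOR where the leading bit is 1):
  pos 0: 10001 XOR 10011 = 00010
  pos 3: 10000 XOR 10011 = 00011
  pos 6: 11111 XOR 10011 = 01100
  pos 7: 11001 XOR 10011 = 01010
  pos 8: 10101 XOR 10011 = 00110
  pos 10: 11010 XOR 10011 = 01001
  pos 11: 10010 XOR 10011 = 00001
Remainder (last 4 bits) = 0100. This is the CRC / FCS.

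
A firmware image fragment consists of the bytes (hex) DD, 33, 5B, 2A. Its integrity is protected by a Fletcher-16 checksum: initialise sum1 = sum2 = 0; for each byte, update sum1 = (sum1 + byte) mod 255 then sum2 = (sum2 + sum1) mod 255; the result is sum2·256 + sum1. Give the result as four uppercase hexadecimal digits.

F196

Running sums (mod 255):
  after byte 0 (DD): sum1=221, sum2=221
  after byte 1 (33): sum1=17, sum2=238
  after byte 2 (5B): sum1=108, sum2=91
  after byte 3 (2A): sum1=150, sum2=241
Checksum = sum2·256 + sum1 = 241·256 + 150 = 61846 = 0xF196.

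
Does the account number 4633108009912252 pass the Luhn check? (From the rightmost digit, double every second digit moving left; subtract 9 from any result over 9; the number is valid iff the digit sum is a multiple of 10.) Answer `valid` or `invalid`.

valid

From the right, keep odd positions and double even positions (subtract 9 from any doubled value over 9):
  doubled (positions 2,4,...): 1 4 9 0 7 2 6 8 → sum 37
  kept (positions 1,3,...): 2 2 1 9 0 0 3 6 → sum 23
Total = 60.
60 mod 10 = 0, so the number is valid.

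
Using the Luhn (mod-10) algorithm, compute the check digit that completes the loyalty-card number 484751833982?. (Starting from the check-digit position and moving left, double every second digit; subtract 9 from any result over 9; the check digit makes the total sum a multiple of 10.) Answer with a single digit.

5

Partial digits right→left: 2 8 9 3 3 8 1 5 7 4 8 4
Double every second digit counting from the check-digit position (so the 1st, 3rd, 5th, ... of the partial from the right).
  doubled (with −9 where >9): 4 9 6 2 5 7 → sum 33
  kept as-is: 8 3 8 5 4 4 → sum 32
Total = 33 + 32 = 65.
Check digit = (10 − (65 mod 10)) mod 10 = 5.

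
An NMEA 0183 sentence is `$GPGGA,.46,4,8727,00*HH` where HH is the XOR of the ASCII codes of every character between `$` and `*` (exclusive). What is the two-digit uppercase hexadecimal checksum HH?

44

XOR the ASCII codes of the payload characters:
  'G' = 0x47 → acc = 0x47
  'P' = 0x50 → acc = 0x17
  'G' = 0x47 → acc = 0x50
  'G' = 0x47 → acc = 0x17
  'A' = 0x41 → acc = 0x56
  ',' = 0x2C → acc = 0x7A
  '.' = 0x2E → acc = 0x54
  '4' = 0x34 → acc = 0x60
  '6' = 0x36 → acc = 0x56
  ',' = 0x2C → acc = 0x7A
  '4' = 0x34 → acc = 0x4E
  ',' = 0x2C → acc = 0x62
  '8' = 0x38 → acc = 0x5A
  '7' = 0x37 → acc = 0x6D
  '2' = 0x32 → acc = 0x5F
  '7' = 0x37 → acc = 0x68
  ',' = 0x2C → acc = 0x44
  '0' = 0x30 → acc = 0x74
  '0' = 0x30 → acc = 0x44
Checksum = 0x44.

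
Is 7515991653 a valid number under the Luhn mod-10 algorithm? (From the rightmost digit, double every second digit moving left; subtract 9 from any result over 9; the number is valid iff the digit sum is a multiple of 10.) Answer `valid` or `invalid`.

From the right, keep odd positions and double even positions (subtract 9 from any doubled value over 9):
  doubled (positions 2,4,...): 1 2 9 2 5 → sum 19
  kept (positions 1,3,...): 3 6 9 5 5 → sum 28
Total = 47.
47 mod 10 = 7, so the number is invalid.

invalid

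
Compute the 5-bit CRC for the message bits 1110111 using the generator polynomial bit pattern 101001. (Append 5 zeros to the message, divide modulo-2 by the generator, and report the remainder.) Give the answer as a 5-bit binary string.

10111

Append 5 zeros: 111011100000. Divide by 101001 (XOR where the leading bit is 1):
  pos 0: 111011 XOR 101001 = 010010
  pos 1: 100101 XOR 101001 = 001100
  pos 3: 110000 XOR 101001 = 011001
  pos 4: 110010 XOR 101001 = 011011
  pos 5: 110110 XOR 101001 = 011111
  pos 6: 111110 XOR 101001 = 010111
Remainder (last 5 bits) = 10111. This is the CRC / FCS.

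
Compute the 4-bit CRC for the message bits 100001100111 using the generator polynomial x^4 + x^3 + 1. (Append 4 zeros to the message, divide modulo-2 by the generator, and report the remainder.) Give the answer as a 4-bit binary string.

Append 4 zeros: 1000011001110000. Divide by 11001 (XOR where the leading bit is 1):
  pos 0: 10000 XOR 11001 = 01001
  pos 1: 10011 XOR 11001 = 01010
  pos 2: 10101 XOR 11001 = 01100
  pos 3: 11000 XOR 11001 = 00001
  pos 7: 10111 XOR 11001 = 01110
  pos 8: 11100 XOR 11001 = 00101
  pos 10: 10100 XOR 11001 = 01101
  pos 11: 11010 XOR 11001 = 00011
Remainder (last 4 bits) = 0011. This is the CRC / FCS.

0011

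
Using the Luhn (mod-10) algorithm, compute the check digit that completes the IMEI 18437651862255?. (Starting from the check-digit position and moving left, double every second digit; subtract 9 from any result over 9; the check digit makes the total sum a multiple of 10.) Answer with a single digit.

2

Partial digits right→left: 5 5 2 2 6 8 1 5 6 7 3 4 8 1
Double every second digit counting from the check-digit position (so the 1st, 3rd, 5th, ... of the partial from the right).
  doubled (with −9 where >9): 1 4 3 2 3 6 7 → sum 26
  kept as-is: 5 2 8 5 7 4 1 → sum 32
Total = 26 + 32 = 58.
Check digit = (10 − (58 mod 10)) mod 10 = 2.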